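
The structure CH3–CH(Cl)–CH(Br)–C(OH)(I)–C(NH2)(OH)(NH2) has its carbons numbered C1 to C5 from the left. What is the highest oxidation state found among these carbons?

+3

Assign +1 per bond to O/N/halogen, −1 per bond to H or an electropositive element, and 0 per bond to carbon. Tallying each carbon:
C1: 1C, 3H → 0 − 3 = -3
C2: 2C, 1H, 1Cl → 0 − 1 + 1 = 0
C3: 2C, 1H, 1Br → 0 − 1 + 1 = 0
C4: 2C, 1O, 1I → 0 + 1 + 1 = +2
C5: 1C, 1O, 2N → 0 + 1 + 2 = +3
The highest value is +3.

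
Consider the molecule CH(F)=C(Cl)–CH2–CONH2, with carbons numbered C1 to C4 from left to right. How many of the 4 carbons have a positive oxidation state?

2

Tallying each carbon's bonds:
C1: 2C, 1H, 1F → 0 − 1 + 1 = 0
C2: 3C, 1Cl → 0 + 1 = +1
C3: 2C, 2H → 0 − 2 = -2
C4: 1C, 2O, 1N → 0 + 2 + 1 = +3
2 carbons (C2, C4) meet the condition.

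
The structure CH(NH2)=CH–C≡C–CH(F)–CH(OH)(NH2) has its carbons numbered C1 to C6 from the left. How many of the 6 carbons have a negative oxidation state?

Bonds to more-electronegative neighbours contribute +1 each, bonds to H or metals contribute −1 each, and C–C bonds contribute 0. Tallying each carbon:
C1: 2C, 1H, 1N → 0 − 1 + 1 = 0
C2: 3C, 1H → 0 − 1 = -1
C3: 4C → 0 = 0
C4: 4C → 0 = 0
C5: 2C, 1H, 1F → 0 − 1 + 1 = 0
C6: 1C, 1H, 1O, 1N → 0 − 1 + 1 + 1 = +1
1 carbon (C2) meets the condition.

1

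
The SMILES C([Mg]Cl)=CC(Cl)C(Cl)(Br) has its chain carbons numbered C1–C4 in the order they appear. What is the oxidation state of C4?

+1

Bonds to more-electronegative neighbours contribute +1 each, bonds to H or metals contribute −1 each, and C–C bonds contribute 0.
C4 has one bond to C (0), one bond to H (-1), one bond to Cl (+1), one bond to Br (+1).
Oxidation state = 0 − 1 + 1 + 1 = +1.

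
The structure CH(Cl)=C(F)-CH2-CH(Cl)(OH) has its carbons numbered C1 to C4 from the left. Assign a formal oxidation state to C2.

Bonds to more-electronegative neighbours contribute +1 each, bonds to H or metals contribute −1 each, and C–C bonds contribute 0.
C2 has a double bond to C (2×0 = 0), one bond to C (0), one bond to F (+1).
Oxidation state = 0 + 0 + 1 = +1.

+1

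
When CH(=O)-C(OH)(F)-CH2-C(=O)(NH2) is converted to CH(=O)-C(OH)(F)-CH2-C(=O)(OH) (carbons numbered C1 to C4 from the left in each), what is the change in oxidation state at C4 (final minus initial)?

0

Before: C4 has 1 bond to C, 2 bonds to O, 1 bond to N → oxidation state +3.
After: C4 has 1 bond to C, 3 bonds to O → oxidation state +3.
Δ = +3 − (+3) = 0, so no net redox change at C4.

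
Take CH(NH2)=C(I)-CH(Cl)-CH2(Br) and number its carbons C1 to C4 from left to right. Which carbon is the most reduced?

Count +1 for every bond to an atom more electronegative than carbon and −1 for every bond to one less electronegative; C–C bonds are 0. Tallying each carbon:
C1: 2C, 1H, 1N → 0 − 1 + 1 = 0
C2: 3C, 1I → 0 + 1 = +1
C3: 2C, 1H, 1Cl → 0 − 1 + 1 = 0
C4: 1C, 2H, 1Br → 0 − 2 + 1 = -1
The most reduced carbon is C4 at -1.

C4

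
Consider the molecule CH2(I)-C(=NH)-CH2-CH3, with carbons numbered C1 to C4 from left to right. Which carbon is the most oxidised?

Each bond to a more electronegative atom (O, N, halogen) counts +1, each bond to a less electronegative atom (H, metal, B, Si) counts −1, and each C–C bond counts 0. Tallying each carbon:
C1: 1C, 2H, 1I → 0 − 2 + 1 = -1
C2: 2C, 2N → 0 + 2 = +2
C3: 2C, 2H → 0 − 2 = -2
C4: 1C, 3H → 0 − 3 = -3
The most oxidised carbon is C2 at +2.

C2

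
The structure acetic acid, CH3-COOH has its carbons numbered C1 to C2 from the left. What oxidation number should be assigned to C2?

Each bond to a more electronegative atom (O, N, halogen) counts +1, each bond to a less electronegative atom (H, metal, B, Si) counts −1, and each C–C bond counts 0.
C2 has a double bond to O (2×+1 = +2), one bond to O (+1), one bond to C (0).
Oxidation state = +2 + 1 + 0 = +3.

+3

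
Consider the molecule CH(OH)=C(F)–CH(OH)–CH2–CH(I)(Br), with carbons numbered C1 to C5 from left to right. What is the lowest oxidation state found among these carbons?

-2

Tallying each carbon's bonds:
C1: 2C, 1H, 1O → 0 − 1 + 1 = 0
C2: 3C, 1F → 0 + 1 = +1
C3: 2C, 1H, 1O → 0 − 1 + 1 = 0
C4: 2C, 2H → 0 − 2 = -2
C5: 1C, 1H, 1Br, 1I → 0 − 1 + 1 + 1 = +1
The lowest value is -2.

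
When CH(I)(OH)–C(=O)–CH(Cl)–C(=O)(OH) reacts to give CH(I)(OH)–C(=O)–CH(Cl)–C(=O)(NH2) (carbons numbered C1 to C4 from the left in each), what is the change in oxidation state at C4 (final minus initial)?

0

Before: C4 has 1 bond to C, 3 bonds to O → oxidation state +3.
After: C4 has 1 bond to C, 2 bonds to O, 1 bond to N → oxidation state +3.
Δ = +3 − (+3) = 0, so no net redox change at C4.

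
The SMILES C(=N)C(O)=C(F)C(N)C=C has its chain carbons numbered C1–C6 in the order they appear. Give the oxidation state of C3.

+1

C3 has a double bond to C (2×0 = 0), one bond to C (0), one bond to F (+1).
Oxidation state = 0 + 0 + 1 = +1.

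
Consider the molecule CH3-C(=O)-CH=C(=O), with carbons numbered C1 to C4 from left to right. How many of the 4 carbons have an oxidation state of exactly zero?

Each bond to a more electronegative atom (O, N, halogen) counts +1, each bond to a less electronegative atom (H, metal, B, Si) counts −1, and each C–C bond counts 0. Tallying each carbon:
C1: 1C, 3H → 0 − 3 = -3
C2: 2C, 2O → 0 + 2 = +2
C3: 3C, 1H → 0 − 1 = -1
C4: 2C, 2O → 0 + 2 = +2
0 carbons meet the condition.

0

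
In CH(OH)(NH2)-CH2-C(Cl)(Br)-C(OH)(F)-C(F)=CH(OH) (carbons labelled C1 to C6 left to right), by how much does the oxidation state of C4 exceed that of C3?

C4: 2C, 1O, 1F → 0 + 1 + 1 = +2
C3: 2C, 1Cl, 1Br → 0 + 1 + 1 = +2
Difference: +2 − (+2) = 0.

0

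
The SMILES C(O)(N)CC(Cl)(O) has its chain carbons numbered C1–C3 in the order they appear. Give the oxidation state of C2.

Assign +1 per bond to O/N/halogen, −1 per bond to H or an electropositive element, and 0 per bond to carbon.
C2 has one bond to C (0), one bond to C (0), one bond to H (-1), one bond to H (-1).
Oxidation state = 0 + 0 − 1 − 1 = -2.

-2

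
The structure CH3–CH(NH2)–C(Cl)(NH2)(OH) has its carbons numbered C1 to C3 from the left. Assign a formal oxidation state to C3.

Bonds to more-electronegative neighbours contribute +1 each, bonds to H or metals contribute −1 each, and C–C bonds contribute 0.
C3 has one bond to C (0), one bond to Cl (+1), one bond to N (+1), one bond to O (+1).
Oxidation state = 0 + 1 + 1 + 1 = +3.

+3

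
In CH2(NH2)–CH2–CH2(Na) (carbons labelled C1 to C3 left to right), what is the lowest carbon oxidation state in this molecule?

-3

Bonds to more-electronegative neighbours contribute +1 each, bonds to H or metals contribute −1 each, and C–C bonds contribute 0. Tallying each carbon:
C1: 1C, 2H, 1N → 0 − 2 + 1 = -1
C2: 2C, 2H → 0 − 2 = -2
C3: 1C, 2H, 1Na → 0 − 2 − 1 = -3
The lowest value is -3.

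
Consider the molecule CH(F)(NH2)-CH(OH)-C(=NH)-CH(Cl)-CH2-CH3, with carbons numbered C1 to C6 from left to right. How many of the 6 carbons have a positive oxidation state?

Tallying each carbon's bonds:
C1: 1C, 1H, 1N, 1F → 0 − 1 + 1 + 1 = +1
C2: 2C, 1H, 1O → 0 − 1 + 1 = 0
C3: 2C, 2N → 0 + 2 = +2
C4: 2C, 1H, 1Cl → 0 − 1 + 1 = 0
C5: 2C, 2H → 0 − 2 = -2
C6: 1C, 3H → 0 − 3 = -3
2 carbons (C1, C3) meet the condition.

2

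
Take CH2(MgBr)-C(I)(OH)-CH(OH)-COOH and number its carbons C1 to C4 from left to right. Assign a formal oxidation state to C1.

Count +1 for every bond to an atom more electronegative than carbon and −1 for every bond to one less electronegative; C–C bonds are 0.
C1 has one bond to C (0), one bond to H (-1), one bond to H (-1), one bond to Mg (-1).
Oxidation state = 0 − 1 − 1 − 1 = -3.

-3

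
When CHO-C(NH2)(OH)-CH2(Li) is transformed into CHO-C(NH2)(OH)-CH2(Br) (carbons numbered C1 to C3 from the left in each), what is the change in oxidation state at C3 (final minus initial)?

+2

Before: C3 has 1 bond to C, 2 bonds to H, 1 bond to Li → oxidation state -3.
After: C3 has 1 bond to C, 2 bonds to H, 1 bond to Br → oxidation state -1.
Δ = -1 − (-3) = +2, so this is an oxidation at C3.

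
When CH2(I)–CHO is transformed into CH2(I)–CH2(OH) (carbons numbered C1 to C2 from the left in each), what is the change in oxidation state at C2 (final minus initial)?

-2

Before: C2 has 1 bond to C, 1 bond to H, 2 bonds to O → oxidation state +1.
After: C2 has 1 bond to C, 2 bonds to H, 1 bond to O → oxidation state -1.
Δ = -1 − (+1) = -2, so this is a reduction at C2.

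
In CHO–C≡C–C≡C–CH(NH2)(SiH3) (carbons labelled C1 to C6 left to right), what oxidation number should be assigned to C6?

Bonds to more-electronegative neighbours contribute +1 each, bonds to H or metals contribute −1 each, and C–C bonds contribute 0.
C6 has one bond to C (0), one bond to H (-1), one bond to N (+1), one bond to Si (-1).
Oxidation state = 0 − 1 + 1 − 1 = -1.

-1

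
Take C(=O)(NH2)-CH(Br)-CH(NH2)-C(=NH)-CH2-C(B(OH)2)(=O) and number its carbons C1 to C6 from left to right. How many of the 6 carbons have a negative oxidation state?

Bonds to more-electronegative neighbours contribute +1 each, bonds to H or metals contribute −1 each, and C–C bonds contribute 0. Tallying each carbon:
C1: 1C, 2O, 1N → 0 + 2 + 1 = +3
C2: 2C, 1H, 1Br → 0 − 1 + 1 = 0
C3: 2C, 1H, 1N → 0 − 1 + 1 = 0
C4: 2C, 2N → 0 + 2 = +2
C5: 2C, 2H → 0 − 2 = -2
C6: 1C, 2O, 1B → 0 + 2 − 1 = +1
1 carbon (C5) meets the condition.

1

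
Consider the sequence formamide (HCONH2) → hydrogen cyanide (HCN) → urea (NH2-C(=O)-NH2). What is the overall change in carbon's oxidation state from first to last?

Carbon oxidation states along the series — formamide: +2, hydrogen cyanide: +2, urea: +4.
Net change = +4 − (+2) = +2.

+2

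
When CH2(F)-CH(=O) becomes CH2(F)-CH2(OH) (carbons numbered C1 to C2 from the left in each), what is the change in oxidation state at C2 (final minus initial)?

-2

Before: C2 has 1 bond to C, 1 bond to H, 2 bonds to O → oxidation state +1.
After: C2 has 1 bond to C, 2 bonds to H, 1 bond to O → oxidation state -1.
Δ = -1 − (+1) = -2, so this is a reduction at C2.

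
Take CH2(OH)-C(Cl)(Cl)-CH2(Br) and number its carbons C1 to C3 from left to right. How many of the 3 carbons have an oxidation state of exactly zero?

Count +1 for every bond to an atom more electronegative than carbon and −1 for every bond to one less electronegative; C–C bonds are 0. Tallying each carbon:
C1: 1C, 2H, 1O → 0 − 2 + 1 = -1
C2: 2C, 2Cl → 0 + 2 = +2
C3: 1C, 2H, 1Br → 0 − 2 + 1 = -1
0 carbons meet the condition.

0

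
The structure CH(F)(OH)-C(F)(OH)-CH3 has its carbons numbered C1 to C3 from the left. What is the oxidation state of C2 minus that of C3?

C2: 2C, 1O, 1F → 0 + 1 + 1 = +2
C3: 1C, 3H → 0 − 3 = -3
Difference: +2 − (-3) = +5.

+5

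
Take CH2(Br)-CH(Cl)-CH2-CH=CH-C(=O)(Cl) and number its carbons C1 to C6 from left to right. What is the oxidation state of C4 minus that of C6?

C4: 3C, 1H → 0 − 1 = -1
C6: 1C, 2O, 1Cl → 0 + 2 + 1 = +3
Difference: -1 − (+3) = -4.

-4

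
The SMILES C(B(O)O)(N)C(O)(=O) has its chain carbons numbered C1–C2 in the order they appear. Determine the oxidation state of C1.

-1

C1 has one bond to C (0), one bond to B (-1), one bond to N (+1), one bond to H (-1).
Oxidation state = 0 − 1 + 1 − 1 = -1.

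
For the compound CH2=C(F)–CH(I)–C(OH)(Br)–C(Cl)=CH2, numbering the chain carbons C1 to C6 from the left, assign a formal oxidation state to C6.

-2

Each bond to a more electronegative atom (O, N, halogen) counts +1, each bond to a less electronegative atom (H, metal, B, Si) counts −1, and each C–C bond counts 0.
C6 has a double bond to C (2×0 = 0), one bond to H (-1), one bond to H (-1).
Oxidation state = 0 − 1 − 1 = -2.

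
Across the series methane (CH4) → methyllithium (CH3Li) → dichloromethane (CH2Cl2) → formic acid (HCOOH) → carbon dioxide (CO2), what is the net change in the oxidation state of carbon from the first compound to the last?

Carbon oxidation states along the series — methane: -4, methyllithium: -4, dichloromethane: 0, formic acid: +2, carbon dioxide: +4.
Net change = +4 − (-4) = +8.

+8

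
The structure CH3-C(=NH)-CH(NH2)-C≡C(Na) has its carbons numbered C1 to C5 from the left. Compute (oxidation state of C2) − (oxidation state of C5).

C2: 2C, 2N → 0 + 2 = +2
C5: 3C, 1Na → 0 − 1 = -1
Difference: +2 − (-1) = +3.

+3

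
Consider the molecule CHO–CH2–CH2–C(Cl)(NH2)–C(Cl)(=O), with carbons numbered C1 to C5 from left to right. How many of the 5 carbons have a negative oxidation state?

Each bond to a more electronegative atom (O, N, halogen) counts +1, each bond to a less electronegative atom (H, metal, B, Si) counts −1, and each C–C bond counts 0. Tallying each carbon:
C1: 1C, 1H, 2O → 0 − 1 + 2 = +1
C2: 2C, 2H → 0 − 2 = -2
C3: 2C, 2H → 0 − 2 = -2
C4: 2C, 1N, 1Cl → 0 + 1 + 1 = +2
C5: 1C, 2O, 1Cl → 0 + 2 + 1 = +3
2 carbons (C2, C3) meet the condition.

2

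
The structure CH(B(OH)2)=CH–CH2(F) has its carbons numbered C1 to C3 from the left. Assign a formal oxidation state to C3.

-1

C3 has one bond to C (0), one bond to H (-1), one bond to F (+1), one bond to H (-1).
Oxidation state = 0 − 1 + 1 − 1 = -1.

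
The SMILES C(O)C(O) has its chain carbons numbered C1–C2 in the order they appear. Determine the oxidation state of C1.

-1

Assign +1 per bond to O/N/halogen, −1 per bond to H or an electropositive element, and 0 per bond to carbon.
C1 has one bond to C (0), one bond to H (-1), one bond to O (+1), one bond to H (-1).
Oxidation state = 0 − 1 + 1 − 1 = -1.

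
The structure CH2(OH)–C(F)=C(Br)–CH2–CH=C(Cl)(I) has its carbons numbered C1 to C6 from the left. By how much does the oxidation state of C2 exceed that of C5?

+2

C2: 3C, 1F → 0 + 1 = +1
C5: 3C, 1H → 0 − 1 = -1
Difference: +1 − (-1) = +2.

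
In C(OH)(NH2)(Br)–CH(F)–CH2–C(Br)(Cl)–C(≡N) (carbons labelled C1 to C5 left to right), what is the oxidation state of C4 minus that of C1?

-1

C4: 2C, 1Cl, 1Br → 0 + 1 + 1 = +2
C1: 1C, 1O, 1N, 1Br → 0 + 1 + 1 + 1 = +3
Difference: +2 − (+3) = -1.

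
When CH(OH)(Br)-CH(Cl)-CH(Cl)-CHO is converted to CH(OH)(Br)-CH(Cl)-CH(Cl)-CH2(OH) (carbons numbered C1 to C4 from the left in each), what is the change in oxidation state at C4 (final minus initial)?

Before: C4 has 1 bond to C, 1 bond to H, 2 bonds to O → oxidation state +1.
After: C4 has 1 bond to C, 2 bonds to H, 1 bond to O → oxidation state -1.
Δ = -1 − (+1) = -2, so this is a reduction at C4.

-2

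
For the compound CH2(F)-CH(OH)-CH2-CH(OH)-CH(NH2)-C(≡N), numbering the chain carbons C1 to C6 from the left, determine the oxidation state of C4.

0

C4 has one bond to C (0), one bond to C (0), one bond to O (+1), one bond to H (-1).
Oxidation state = 0 + 0 + 1 − 1 = 0.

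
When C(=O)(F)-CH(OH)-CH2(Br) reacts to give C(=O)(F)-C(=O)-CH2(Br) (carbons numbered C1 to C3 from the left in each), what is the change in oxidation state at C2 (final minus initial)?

Before: C2 has 2 bonds to C, 1 bond to H, 1 bond to O → oxidation state 0.
After: C2 has 2 bonds to C, 2 bonds to O → oxidation state +2.
Δ = +2 − (0) = +2, so this is an oxidation at C2.

+2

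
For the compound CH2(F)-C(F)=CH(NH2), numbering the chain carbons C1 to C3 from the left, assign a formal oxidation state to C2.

Bonds to more-electronegative neighbours contribute +1 each, bonds to H or metals contribute −1 each, and C–C bonds contribute 0.
C2 has one bond to C (0), a double bond to C (2×0 = 0), one bond to F (+1).
Oxidation state = 0 + 0 + 1 = +1.

+1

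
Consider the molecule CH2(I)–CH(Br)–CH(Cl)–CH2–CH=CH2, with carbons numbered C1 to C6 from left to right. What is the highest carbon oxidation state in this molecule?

Tallying each carbon's bonds:
C1: 1C, 2H, 1I → 0 − 2 + 1 = -1
C2: 2C, 1H, 1Br → 0 − 1 + 1 = 0
C3: 2C, 1H, 1Cl → 0 − 1 + 1 = 0
C4: 2C, 2H → 0 − 2 = -2
C5: 3C, 1H → 0 − 1 = -1
C6: 2C, 2H → 0 − 2 = -2
The highest value is 0.

0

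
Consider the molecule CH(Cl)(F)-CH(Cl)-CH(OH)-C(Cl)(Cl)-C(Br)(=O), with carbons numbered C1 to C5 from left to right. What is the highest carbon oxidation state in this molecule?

+3

Assign +1 per bond to O/N/halogen, −1 per bond to H or an electropositive element, and 0 per bond to carbon. Tallying each carbon:
C1: 1C, 1H, 1F, 1Cl → 0 − 1 + 1 + 1 = +1
C2: 2C, 1H, 1Cl → 0 − 1 + 1 = 0
C3: 2C, 1H, 1O → 0 − 1 + 1 = 0
C4: 2C, 2Cl → 0 + 2 = +2
C5: 1C, 2O, 1Br → 0 + 2 + 1 = +3
The highest value is +3.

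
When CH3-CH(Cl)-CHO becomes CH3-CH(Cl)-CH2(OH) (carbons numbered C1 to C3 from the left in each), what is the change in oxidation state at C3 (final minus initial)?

-2

Before: C3 has 1 bond to C, 1 bond to H, 2 bonds to O → oxidation state +1.
After: C3 has 1 bond to C, 2 bonds to H, 1 bond to O → oxidation state -1.
Δ = -1 − (+1) = -2, so this is a reduction at C3.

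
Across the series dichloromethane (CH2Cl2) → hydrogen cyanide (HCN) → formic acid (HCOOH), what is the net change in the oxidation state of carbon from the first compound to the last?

+2

Carbon oxidation states along the series — dichloromethane: 0, hydrogen cyanide: +2, formic acid: +2.
Net change = +2 − (0) = +2.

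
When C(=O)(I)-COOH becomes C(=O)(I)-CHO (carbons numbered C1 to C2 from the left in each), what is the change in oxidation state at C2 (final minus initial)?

Before: C2 has 1 bond to C, 3 bonds to O → oxidation state +3.
After: C2 has 1 bond to C, 1 bond to H, 2 bonds to O → oxidation state +1.
Δ = +1 − (+3) = -2, so this is a reduction at C2.

-2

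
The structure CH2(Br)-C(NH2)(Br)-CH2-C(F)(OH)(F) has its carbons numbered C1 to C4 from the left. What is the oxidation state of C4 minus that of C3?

C4: 1C, 1O, 2F → 0 + 1 + 2 = +3
C3: 2C, 2H → 0 − 2 = -2
Difference: +3 − (-2) = +5.

+5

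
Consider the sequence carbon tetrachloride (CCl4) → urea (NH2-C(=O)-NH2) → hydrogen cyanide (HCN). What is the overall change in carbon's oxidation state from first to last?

Carbon oxidation states along the series — carbon tetrachloride: +4, urea: +4, hydrogen cyanide: +2.
Net change = +2 − (+4) = -2.

-2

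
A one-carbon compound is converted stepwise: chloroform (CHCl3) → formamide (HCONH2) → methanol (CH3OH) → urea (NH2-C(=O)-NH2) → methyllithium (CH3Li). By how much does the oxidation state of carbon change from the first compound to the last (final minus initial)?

-6

Carbon oxidation states along the series — chloroform: +2, formamide: +2, methanol: -2, urea: +4, methyllithium: -4.
Net change = -4 − (+2) = -6.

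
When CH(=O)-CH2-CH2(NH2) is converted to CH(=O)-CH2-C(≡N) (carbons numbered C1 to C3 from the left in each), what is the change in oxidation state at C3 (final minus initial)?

+4

Before: C3 has 1 bond to C, 2 bonds to H, 1 bond to N → oxidation state -1.
After: C3 has 1 bond to C, 3 bonds to N → oxidation state +3.
Δ = +3 − (-1) = +4, so this is an oxidation at C3.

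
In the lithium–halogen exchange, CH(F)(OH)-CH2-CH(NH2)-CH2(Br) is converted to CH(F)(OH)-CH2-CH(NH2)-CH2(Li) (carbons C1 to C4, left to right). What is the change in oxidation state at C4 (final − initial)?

Before: C4 has 1 bond to C, 2 bonds to H, 1 bond to Br → oxidation state -1.
After: C4 has 1 bond to C, 2 bonds to H, 1 bond to Li → oxidation state -3.
Δ = -3 − (-1) = -2, so this is a reduction at C4.

-2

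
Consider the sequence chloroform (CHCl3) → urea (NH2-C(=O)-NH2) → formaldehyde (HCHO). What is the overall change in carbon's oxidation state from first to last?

-2

Carbon oxidation states along the series — chloroform: +2, urea: +4, formaldehyde: 0.
Net change = 0 − (+2) = -2.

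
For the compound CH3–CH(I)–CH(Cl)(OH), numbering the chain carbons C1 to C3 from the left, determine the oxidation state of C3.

+1

C3 has one bond to C (0), one bond to H (-1), one bond to Cl (+1), one bond to O (+1).
Oxidation state = 0 − 1 + 1 + 1 = +1.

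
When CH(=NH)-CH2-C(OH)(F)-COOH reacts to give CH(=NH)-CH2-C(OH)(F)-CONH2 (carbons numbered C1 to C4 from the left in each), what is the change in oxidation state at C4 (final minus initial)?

0

Before: C4 has 1 bond to C, 3 bonds to O → oxidation state +3.
After: C4 has 1 bond to C, 2 bonds to O, 1 bond to N → oxidation state +3.
Δ = +3 − (+3) = 0, so no net redox change at C4.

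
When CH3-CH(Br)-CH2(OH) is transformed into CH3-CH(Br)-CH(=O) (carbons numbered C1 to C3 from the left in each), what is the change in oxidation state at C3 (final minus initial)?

+2

Before: C3 has 1 bond to C, 2 bonds to H, 1 bond to O → oxidation state -1.
After: C3 has 1 bond to C, 1 bond to H, 2 bonds to O → oxidation state +1.
Δ = +1 − (-1) = +2, so this is an oxidation at C3.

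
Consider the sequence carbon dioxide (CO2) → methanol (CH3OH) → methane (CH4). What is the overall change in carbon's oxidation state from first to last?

-8

Carbon oxidation states along the series — carbon dioxide: +4, methanol: -2, methane: -4.
Net change = -4 − (+4) = -8.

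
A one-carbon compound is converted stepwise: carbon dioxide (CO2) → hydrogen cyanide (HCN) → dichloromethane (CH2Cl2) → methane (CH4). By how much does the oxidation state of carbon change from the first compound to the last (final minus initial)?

Carbon oxidation states along the series — carbon dioxide: +4, hydrogen cyanide: +2, dichloromethane: 0, methane: -4.
Net change = -4 − (+4) = -8.

-8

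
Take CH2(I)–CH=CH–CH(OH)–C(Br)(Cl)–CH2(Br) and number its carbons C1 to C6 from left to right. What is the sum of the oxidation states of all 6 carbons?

Assign +1 per bond to O/N/halogen, −1 per bond to H or an electropositive element, and 0 per bond to carbon. Tallying each carbon:
C1: 1C, 2H, 1I → 0 − 2 + 1 = -1
C2: 3C, 1H → 0 − 1 = -1
C3: 3C, 1H → 0 − 1 = -1
C4: 2C, 1H, 1O → 0 − 1 + 1 = 0
C5: 2C, 1Cl, 1Br → 0 + 1 + 1 = +2
C6: 1C, 2H, 1Br → 0 − 2 + 1 = -1
Sum = -1 − 1 − 1 + 0 + 2 − 1 = -2.

-2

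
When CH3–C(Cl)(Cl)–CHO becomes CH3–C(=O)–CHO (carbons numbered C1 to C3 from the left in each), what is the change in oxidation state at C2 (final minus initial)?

0

Before: C2 has 2 bonds to C, 2 bonds to Cl → oxidation state +2.
After: C2 has 2 bonds to C, 2 bonds to O → oxidation state +2.
Δ = +2 − (+2) = 0, so no net redox change at C2.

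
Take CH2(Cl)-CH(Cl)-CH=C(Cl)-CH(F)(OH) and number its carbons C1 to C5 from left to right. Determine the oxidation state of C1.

-1

Bonds to more-electronegative neighbours contribute +1 each, bonds to H or metals contribute −1 each, and C–C bonds contribute 0.
C1 has one bond to C (0), one bond to H (-1), one bond to Cl (+1), one bond to H (-1).
Oxidation state = 0 − 1 + 1 − 1 = -1.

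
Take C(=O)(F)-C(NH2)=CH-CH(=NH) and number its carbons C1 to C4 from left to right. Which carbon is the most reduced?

C3

Tallying each carbon's bonds:
C1: 1C, 2O, 1F → 0 + 2 + 1 = +3
C2: 3C, 1N → 0 + 1 = +1
C3: 3C, 1H → 0 − 1 = -1
C4: 1C, 1H, 2N → 0 − 1 + 2 = +1
The most reduced carbon is C3 at -1.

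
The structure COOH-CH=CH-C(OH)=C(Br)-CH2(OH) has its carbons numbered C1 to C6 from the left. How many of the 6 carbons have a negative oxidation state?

3

Tallying each carbon's bonds:
C1: 1C, 3O → 0 + 3 = +3
C2: 3C, 1H → 0 − 1 = -1
C3: 3C, 1H → 0 − 1 = -1
C4: 3C, 1O → 0 + 1 = +1
C5: 3C, 1Br → 0 + 1 = +1
C6: 1C, 2H, 1O → 0 − 2 + 1 = -1
3 carbons (C2, C3, C6) meet the condition.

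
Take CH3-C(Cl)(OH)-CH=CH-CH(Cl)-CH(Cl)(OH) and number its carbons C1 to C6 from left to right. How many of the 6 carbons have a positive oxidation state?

Each bond to a more electronegative atom (O, N, halogen) counts +1, each bond to a less electronegative atom (H, metal, B, Si) counts −1, and each C–C bond counts 0. Tallying each carbon:
C1: 1C, 3H → 0 − 3 = -3
C2: 2C, 1O, 1Cl → 0 + 1 + 1 = +2
C3: 3C, 1H → 0 − 1 = -1
C4: 3C, 1H → 0 − 1 = -1
C5: 2C, 1H, 1Cl → 0 − 1 + 1 = 0
C6: 1C, 1H, 1O, 1Cl → 0 − 1 + 1 + 1 = +1
2 carbons (C2, C6) meet the condition.

2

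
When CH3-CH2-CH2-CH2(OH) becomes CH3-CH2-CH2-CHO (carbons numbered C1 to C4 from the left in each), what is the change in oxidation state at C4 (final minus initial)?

+2

Before: C4 has 1 bond to C, 2 bonds to H, 1 bond to O → oxidation state -1.
After: C4 has 1 bond to C, 1 bond to H, 2 bonds to O → oxidation state +1.
Δ = +1 − (-1) = +2, so this is an oxidation at C4.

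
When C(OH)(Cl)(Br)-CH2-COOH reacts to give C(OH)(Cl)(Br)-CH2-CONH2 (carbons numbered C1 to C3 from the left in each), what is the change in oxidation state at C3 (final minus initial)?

0

Before: C3 has 1 bond to C, 3 bonds to O → oxidation state +3.
After: C3 has 1 bond to C, 2 bonds to O, 1 bond to N → oxidation state +3.
Δ = +3 − (+3) = 0, so no net redox change at C3.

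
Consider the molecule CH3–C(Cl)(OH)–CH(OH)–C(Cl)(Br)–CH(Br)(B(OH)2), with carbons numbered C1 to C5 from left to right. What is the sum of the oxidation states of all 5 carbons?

Assign +1 per bond to O/N/halogen, −1 per bond to H or an electropositive element, and 0 per bond to carbon. Tallying each carbon:
C1: 1C, 3H → 0 − 3 = -3
C2: 2C, 1O, 1Cl → 0 + 1 + 1 = +2
C3: 2C, 1H, 1O → 0 − 1 + 1 = 0
C4: 2C, 1Cl, 1Br → 0 + 1 + 1 = +2
C5: 1C, 1H, 1Br, 1B → 0 − 1 + 1 − 1 = -1
Sum = -3 + 2 + 0 + 2 − 1 = 0.

0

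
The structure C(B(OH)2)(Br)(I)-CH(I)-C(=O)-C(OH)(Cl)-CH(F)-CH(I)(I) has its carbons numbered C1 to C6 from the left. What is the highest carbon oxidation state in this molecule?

Each bond to a more electronegative atom (O, N, halogen) counts +1, each bond to a less electronegative atom (H, metal, B, Si) counts −1, and each C–C bond counts 0. Tallying each carbon:
C1: 1C, 1Br, 1I, 1B → 0 + 1 + 1 − 1 = +1
C2: 2C, 1H, 1I → 0 − 1 + 1 = 0
C3: 2C, 2O → 0 + 2 = +2
C4: 2C, 1O, 1Cl → 0 + 1 + 1 = +2
C5: 2C, 1H, 1F → 0 − 1 + 1 = 0
C6: 1C, 1H, 2I → 0 − 1 + 2 = +1
The highest value is +2.

+2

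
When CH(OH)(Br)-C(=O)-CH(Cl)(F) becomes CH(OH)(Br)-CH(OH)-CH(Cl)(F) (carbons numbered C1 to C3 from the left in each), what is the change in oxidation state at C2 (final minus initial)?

Before: C2 has 2 bonds to C, 2 bonds to O → oxidation state +2.
After: C2 has 2 bonds to C, 1 bond to H, 1 bond to O → oxidation state 0.
Δ = 0 − (+2) = -2, so this is a reduction at C2.

-2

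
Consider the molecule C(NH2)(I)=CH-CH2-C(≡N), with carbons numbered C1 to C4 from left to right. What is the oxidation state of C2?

Assign +1 per bond to O/N/halogen, −1 per bond to H or an electropositive element, and 0 per bond to carbon.
C2 has a double bond to C (2×0 = 0), one bond to C (0), one bond to H (-1).
Oxidation state = 0 + 0 − 1 = -1.

-1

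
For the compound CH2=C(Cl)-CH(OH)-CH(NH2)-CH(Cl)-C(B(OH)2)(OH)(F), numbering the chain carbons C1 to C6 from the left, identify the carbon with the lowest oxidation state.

Tallying each carbon's bonds:
C1: 2C, 2H → 0 − 2 = -2
C2: 3C, 1Cl → 0 + 1 = +1
C3: 2C, 1H, 1O → 0 − 1 + 1 = 0
C4: 2C, 1H, 1N → 0 − 1 + 1 = 0
C5: 2C, 1H, 1Cl → 0 − 1 + 1 = 0
C6: 1C, 1O, 1F, 1B → 0 + 1 + 1 − 1 = +1
The most reduced carbon is C1 at -2.

C1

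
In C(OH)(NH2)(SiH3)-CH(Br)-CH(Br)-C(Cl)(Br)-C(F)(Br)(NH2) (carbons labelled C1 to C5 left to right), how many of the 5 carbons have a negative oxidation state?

Bonds to more-electronegative neighbours contribute +1 each, bonds to H or metals contribute −1 each, and C–C bonds contribute 0. Tallying each carbon:
C1: 1C, 1O, 1N, 1Si → 0 + 1 + 1 − 1 = +1
C2: 2C, 1H, 1Br → 0 − 1 + 1 = 0
C3: 2C, 1H, 1Br → 0 − 1 + 1 = 0
C4: 2C, 1Cl, 1Br → 0 + 1 + 1 = +2
C5: 1C, 1N, 1F, 1Br → 0 + 1 + 1 + 1 = +3
0 carbons meet the condition.

0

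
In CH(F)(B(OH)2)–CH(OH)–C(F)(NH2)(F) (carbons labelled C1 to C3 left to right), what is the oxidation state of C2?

Bonds to more-electronegative neighbours contribute +1 each, bonds to H or metals contribute −1 each, and C–C bonds contribute 0.
C2 has one bond to C (0), one bond to C (0), one bond to H (-1), one bond to O (+1).
Oxidation state = 0 + 0 − 1 + 1 = 0.

0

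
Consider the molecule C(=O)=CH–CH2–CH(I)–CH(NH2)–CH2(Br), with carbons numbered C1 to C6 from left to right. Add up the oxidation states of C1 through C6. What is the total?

-2

Tallying each carbon's bonds:
C1: 2C, 2O → 0 + 2 = +2
C2: 3C, 1H → 0 − 1 = -1
C3: 2C, 2H → 0 − 2 = -2
C4: 2C, 1H, 1I → 0 − 1 + 1 = 0
C5: 2C, 1H, 1N → 0 − 1 + 1 = 0
C6: 1C, 2H, 1Br → 0 − 2 + 1 = -1
Sum = +2 − 1 − 2 + 0 + 0 − 1 = -2.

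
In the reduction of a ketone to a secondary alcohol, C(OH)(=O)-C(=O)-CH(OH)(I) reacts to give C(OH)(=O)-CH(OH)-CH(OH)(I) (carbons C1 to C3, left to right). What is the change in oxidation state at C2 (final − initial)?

-2

Before: C2 has 2 bonds to C, 2 bonds to O → oxidation state +2.
After: C2 has 2 bonds to C, 1 bond to H, 1 bond to O → oxidation state 0.
Δ = 0 − (+2) = -2, so this is a reduction at C2.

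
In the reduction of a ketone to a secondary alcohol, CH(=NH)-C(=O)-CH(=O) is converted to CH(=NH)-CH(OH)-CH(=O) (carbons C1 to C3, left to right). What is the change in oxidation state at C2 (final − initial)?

-2

Before: C2 has 2 bonds to C, 2 bonds to O → oxidation state +2.
After: C2 has 2 bonds to C, 1 bond to H, 1 bond to O → oxidation state 0.
Δ = 0 − (+2) = -2, so this is a reduction at C2.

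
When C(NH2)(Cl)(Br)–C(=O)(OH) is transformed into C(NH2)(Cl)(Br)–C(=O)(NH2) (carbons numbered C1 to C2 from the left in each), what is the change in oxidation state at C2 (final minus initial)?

0

Before: C2 has 1 bond to C, 3 bonds to O → oxidation state +3.
After: C2 has 1 bond to C, 2 bonds to O, 1 bond to N → oxidation state +3.
Δ = +3 − (+3) = 0, so no net redox change at C2.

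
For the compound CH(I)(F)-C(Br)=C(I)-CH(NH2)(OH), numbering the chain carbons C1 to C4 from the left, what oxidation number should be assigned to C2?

+1

Bonds to more-electronegative neighbours contribute +1 each, bonds to H or metals contribute −1 each, and C–C bonds contribute 0.
C2 has one bond to C (0), a double bond to C (2×0 = 0), one bond to Br (+1).
Oxidation state = 0 + 0 + 1 = +1.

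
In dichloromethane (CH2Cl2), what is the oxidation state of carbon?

Bonds to more-electronegative neighbours contribute +1 each, bonds to H or metals contribute −1 each, and C–C bonds contribute 0.
The carbon has one bond to H (-1), one bond to H (-1), one bond to Cl (+1), one bond to Cl (+1).
Oxidation state = -1 − 1 + 1 + 1 = 0.

0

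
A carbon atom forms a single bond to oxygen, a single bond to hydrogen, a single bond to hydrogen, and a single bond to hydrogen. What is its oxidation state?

-2

The carbon has one bond to H (-1), one bond to O (+1), one bond to H (-1), one bond to H (-1).
Oxidation state = -1 + 1 − 1 − 1 = -2.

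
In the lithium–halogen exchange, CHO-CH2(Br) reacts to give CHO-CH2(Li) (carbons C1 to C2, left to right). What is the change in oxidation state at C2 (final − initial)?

-2

Before: C2 has 1 bond to C, 2 bonds to H, 1 bond to Br → oxidation state -1.
After: C2 has 1 bond to C, 2 bonds to H, 1 bond to Li → oxidation state -3.
Δ = -3 − (-1) = -2, so this is a reduction at C2.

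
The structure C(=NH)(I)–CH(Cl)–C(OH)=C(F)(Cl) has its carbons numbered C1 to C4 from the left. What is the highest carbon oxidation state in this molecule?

Bonds to more-electronegative neighbours contribute +1 each, bonds to H or metals contribute −1 each, and C–C bonds contribute 0. Tallying each carbon:
C1: 1C, 2N, 1I → 0 + 2 + 1 = +3
C2: 2C, 1H, 1Cl → 0 − 1 + 1 = 0
C3: 3C, 1O → 0 + 1 = +1
C4: 2C, 1F, 1Cl → 0 + 1 + 1 = +2
The highest value is +3.

+3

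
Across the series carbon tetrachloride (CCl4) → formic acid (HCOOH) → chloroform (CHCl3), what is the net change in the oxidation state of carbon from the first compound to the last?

Carbon oxidation states along the series — carbon tetrachloride: +4, formic acid: +2, chloroform: +2.
Net change = +2 − (+4) = -2.

-2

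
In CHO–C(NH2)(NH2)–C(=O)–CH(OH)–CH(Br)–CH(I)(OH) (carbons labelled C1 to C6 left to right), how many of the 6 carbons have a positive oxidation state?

4

Assign +1 per bond to O/N/halogen, −1 per bond to H or an electropositive element, and 0 per bond to carbon. Tallying each carbon:
C1: 1C, 1H, 2O → 0 − 1 + 2 = +1
C2: 2C, 2N → 0 + 2 = +2
C3: 2C, 2O → 0 + 2 = +2
C4: 2C, 1H, 1O → 0 − 1 + 1 = 0
C5: 2C, 1H, 1Br → 0 − 1 + 1 = 0
C6: 1C, 1H, 1O, 1I → 0 − 1 + 1 + 1 = +1
4 carbons (C1, C2, C3, C6) meet the condition.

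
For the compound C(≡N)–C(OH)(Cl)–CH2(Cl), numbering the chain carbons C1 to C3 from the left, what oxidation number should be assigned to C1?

C1 has one bond to C (0), a triple bond to N (3×+1 = +3).
Oxidation state = 0 + 3 = +3.

+3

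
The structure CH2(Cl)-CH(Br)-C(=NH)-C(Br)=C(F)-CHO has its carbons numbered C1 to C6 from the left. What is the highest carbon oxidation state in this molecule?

Tallying each carbon's bonds:
C1: 1C, 2H, 1Cl → 0 − 2 + 1 = -1
C2: 2C, 1H, 1Br → 0 − 1 + 1 = 0
C3: 2C, 2N → 0 + 2 = +2
C4: 3C, 1Br → 0 + 1 = +1
C5: 3C, 1F → 0 + 1 = +1
C6: 1C, 1H, 2O → 0 − 1 + 2 = +1
The highest value is +2.

+2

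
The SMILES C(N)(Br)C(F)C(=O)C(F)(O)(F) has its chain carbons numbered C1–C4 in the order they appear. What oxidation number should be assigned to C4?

C4 has one bond to C (0), one bond to F (+1), one bond to O (+1), one bond to F (+1).
Oxidation state = 0 + 1 + 1 + 1 = +3.

+3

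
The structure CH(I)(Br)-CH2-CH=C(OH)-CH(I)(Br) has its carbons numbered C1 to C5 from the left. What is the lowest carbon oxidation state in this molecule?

Tallying each carbon's bonds:
C1: 1C, 1H, 1Br, 1I → 0 − 1 + 1 + 1 = +1
C2: 2C, 2H → 0 − 2 = -2
C3: 3C, 1H → 0 − 1 = -1
C4: 3C, 1O → 0 + 1 = +1
C5: 1C, 1H, 1Br, 1I → 0 − 1 + 1 + 1 = +1
The lowest value is -2.

-2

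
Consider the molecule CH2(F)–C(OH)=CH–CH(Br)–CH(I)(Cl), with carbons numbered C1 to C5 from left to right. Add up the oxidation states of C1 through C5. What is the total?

Count +1 for every bond to an atom more electronegative than carbon and −1 for every bond to one less electronegative; C–C bonds are 0. Tallying each carbon:
C1: 1C, 2H, 1F → 0 − 2 + 1 = -1
C2: 3C, 1O → 0 + 1 = +1
C3: 3C, 1H → 0 − 1 = -1
C4: 2C, 1H, 1Br → 0 − 1 + 1 = 0
C5: 1C, 1H, 1Cl, 1I → 0 − 1 + 1 + 1 = +1
Sum = -1 + 1 − 1 + 0 + 1 = 0.

0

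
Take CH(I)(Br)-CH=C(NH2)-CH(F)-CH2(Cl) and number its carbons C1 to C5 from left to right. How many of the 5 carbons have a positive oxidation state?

Tallying each carbon's bonds:
C1: 1C, 1H, 1Br, 1I → 0 − 1 + 1 + 1 = +1
C2: 3C, 1H → 0 − 1 = -1
C3: 3C, 1N → 0 + 1 = +1
C4: 2C, 1H, 1F → 0 − 1 + 1 = 0
C5: 1C, 2H, 1Cl → 0 − 2 + 1 = -1
2 carbons (C1, C3) meet the condition.

2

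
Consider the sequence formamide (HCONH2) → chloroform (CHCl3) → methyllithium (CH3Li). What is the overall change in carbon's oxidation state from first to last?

Carbon oxidation states along the series — formamide: +2, chloroform: +2, methyllithium: -4.
Net change = -4 − (+2) = -6.

-6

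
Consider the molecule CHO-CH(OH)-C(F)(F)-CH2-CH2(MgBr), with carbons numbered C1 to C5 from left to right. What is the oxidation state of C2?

C2 has one bond to C (0), one bond to C (0), one bond to H (-1), one bond to O (+1).
Oxidation state = 0 + 0 − 1 + 1 = 0.

0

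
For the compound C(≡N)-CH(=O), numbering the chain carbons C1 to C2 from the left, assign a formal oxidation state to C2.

+1

Bonds to more-electronegative neighbours contribute +1 each, bonds to H or metals contribute −1 each, and C–C bonds contribute 0.
C2 has one bond to C (0), one bond to H (-1), a double bond to O (2×+1 = +2).
Oxidation state = 0 − 1 + 2 = +1.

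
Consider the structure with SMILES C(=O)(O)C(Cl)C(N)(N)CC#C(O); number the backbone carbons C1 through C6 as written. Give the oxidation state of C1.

+3

Count +1 for every bond to an atom more electronegative than carbon and −1 for every bond to one less electronegative; C–C bonds are 0.
C1 has one bond to C (0), a double bond to O (2×+1 = +2), one bond to O (+1).
Oxidation state = 0 + 2 + 1 = +3.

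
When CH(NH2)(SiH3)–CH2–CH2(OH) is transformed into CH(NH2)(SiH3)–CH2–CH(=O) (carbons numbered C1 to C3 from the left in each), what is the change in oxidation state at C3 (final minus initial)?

Before: C3 has 1 bond to C, 2 bonds to H, 1 bond to O → oxidation state -1.
After: C3 has 1 bond to C, 1 bond to H, 2 bonds to O → oxidation state +1.
Δ = +1 − (-1) = +2, so this is an oxidation at C3.

+2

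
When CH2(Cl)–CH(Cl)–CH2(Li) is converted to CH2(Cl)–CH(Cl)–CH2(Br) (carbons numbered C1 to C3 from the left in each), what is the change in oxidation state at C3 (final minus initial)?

Before: C3 has 1 bond to C, 2 bonds to H, 1 bond to Li → oxidation state -3.
After: C3 has 1 bond to C, 2 bonds to H, 1 bond to Br → oxidation state -1.
Δ = -1 − (-3) = +2, so this is an oxidation at C3.

+2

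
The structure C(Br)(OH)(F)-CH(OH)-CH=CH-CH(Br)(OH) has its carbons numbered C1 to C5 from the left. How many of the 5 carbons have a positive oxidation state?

Tallying each carbon's bonds:
C1: 1C, 1O, 1F, 1Br → 0 + 1 + 1 + 1 = +3
C2: 2C, 1H, 1O → 0 − 1 + 1 = 0
C3: 3C, 1H → 0 − 1 = -1
C4: 3C, 1H → 0 − 1 = -1
C5: 1C, 1H, 1O, 1Br → 0 − 1 + 1 + 1 = +1
2 carbons (C1, C5) meet the condition.

2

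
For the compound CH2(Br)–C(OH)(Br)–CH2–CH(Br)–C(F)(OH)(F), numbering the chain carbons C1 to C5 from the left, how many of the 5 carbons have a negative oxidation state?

Bonds to more-electronegative neighbours contribute +1 each, bonds to H or metals contribute −1 each, and C–C bonds contribute 0. Tallying each carbon:
C1: 1C, 2H, 1Br → 0 − 2 + 1 = -1
C2: 2C, 1O, 1Br → 0 + 1 + 1 = +2
C3: 2C, 2H → 0 − 2 = -2
C4: 2C, 1H, 1Br → 0 − 1 + 1 = 0
C5: 1C, 1O, 2F → 0 + 1 + 2 = +3
2 carbons (C1, C3) meet the condition.

2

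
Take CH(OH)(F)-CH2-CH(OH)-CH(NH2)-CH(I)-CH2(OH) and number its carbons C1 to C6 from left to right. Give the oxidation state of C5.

Each bond to a more electronegative atom (O, N, halogen) counts +1, each bond to a less electronegative atom (H, metal, B, Si) counts −1, and each C–C bond counts 0.
C5 has one bond to C (0), one bond to C (0), one bond to H (-1), one bond to I (+1).
Oxidation state = 0 + 0 − 1 + 1 = 0.

0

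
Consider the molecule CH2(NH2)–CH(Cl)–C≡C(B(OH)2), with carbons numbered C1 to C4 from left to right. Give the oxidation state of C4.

C4 has a triple bond to C (3×0 = 0), one bond to B (-1).
Oxidation state = 0 − 1 = -1.

-1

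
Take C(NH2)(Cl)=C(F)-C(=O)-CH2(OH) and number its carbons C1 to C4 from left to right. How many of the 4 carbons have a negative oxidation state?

1

Tallying each carbon's bonds:
C1: 2C, 1N, 1Cl → 0 + 1 + 1 = +2
C2: 3C, 1F → 0 + 1 = +1
C3: 2C, 2O → 0 + 2 = +2
C4: 1C, 2H, 1O → 0 − 2 + 1 = -1
1 carbon (C4) meets the condition.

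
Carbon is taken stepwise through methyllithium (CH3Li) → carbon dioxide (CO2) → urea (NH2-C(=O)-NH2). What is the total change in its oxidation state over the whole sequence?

Carbon oxidation states along the series — methyllithium: -4, carbon dioxide: +4, urea: +4.
Net change = +4 − (-4) = +8.

+8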